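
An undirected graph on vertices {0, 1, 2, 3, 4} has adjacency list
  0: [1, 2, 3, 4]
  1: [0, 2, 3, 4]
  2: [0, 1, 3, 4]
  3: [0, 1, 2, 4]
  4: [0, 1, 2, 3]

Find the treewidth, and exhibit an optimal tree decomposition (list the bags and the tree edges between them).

Treewidth 4.
One optimal decomposition is:
Bags: B1 = {0, 1, 2, 3, 4}
Tree: (single bag)

With just one bag of size 5, the width is 5 − 1 = 4, so tw(G) ≤ 4. Conversely, {0, 1, 2, 3, 4} is a clique of size 5, and the vertices of any clique must share a bag in every tree decomposition; so some bag has ≥ 5 vertices and tw(G) ≥ 4. Combining the bounds, tw(G) = 4.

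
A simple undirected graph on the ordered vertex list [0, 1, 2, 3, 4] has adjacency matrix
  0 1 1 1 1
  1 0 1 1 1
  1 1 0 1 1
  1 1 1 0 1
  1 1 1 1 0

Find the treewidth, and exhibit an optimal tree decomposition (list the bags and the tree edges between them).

A single bag containing all 5 vertices is trivially a valid decomposition of width 4. For the lower bound, the 5 vertices {0, 1, 2, 3, 4} are pairwise adjacent, and any tree decomposition puts a clique entirely inside one bag — forcing width ≥ 4. Therefore the treewidth is 4.

Treewidth 4.
Bags: B1 = {0, 1, 2, 3, 4}
Tree: (single bag)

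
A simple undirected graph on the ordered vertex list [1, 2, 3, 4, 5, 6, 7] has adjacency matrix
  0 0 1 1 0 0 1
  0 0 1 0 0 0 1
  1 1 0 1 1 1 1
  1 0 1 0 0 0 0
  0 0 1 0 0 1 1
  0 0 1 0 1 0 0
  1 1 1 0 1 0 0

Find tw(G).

2

A width-2 tree decomposition is:
Bags: B1 = {1, 3, 7}  B2 = {1, 3, 4}  B3 = {3, 5, 7}  B4 = {3, 5, 6}  B5 = {2, 3, 7}
Tree: B1–B2, B1–B3, B3–B4, B3–B5
Every bag has size at most 3, so the width is 3 − 1 = 2 and tw(G) ≤ 2. Conversely, {1, 3, 4} is a clique of size 3, and the vertices of any clique must share a bag in every tree decomposition; so some bag has ≥ 3 vertices and tw(G) ≥ 2. Combining the bounds, tw(G) = 2.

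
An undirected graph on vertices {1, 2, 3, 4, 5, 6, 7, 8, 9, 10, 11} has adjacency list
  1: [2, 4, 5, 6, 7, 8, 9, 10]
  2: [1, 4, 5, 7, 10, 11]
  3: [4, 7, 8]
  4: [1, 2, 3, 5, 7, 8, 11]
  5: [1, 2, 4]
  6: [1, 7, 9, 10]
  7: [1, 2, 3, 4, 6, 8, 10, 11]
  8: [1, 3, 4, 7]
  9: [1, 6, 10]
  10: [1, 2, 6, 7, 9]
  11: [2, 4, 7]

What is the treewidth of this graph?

3

A width-3 tree decomposition is:
Bags: B1 = {1, 4, 7, 8}  B2 = {3, 4, 7, 8}  B3 = {1, 2, 4, 7}  B4 = {1, 2, 7, 10}  B5 = {2, 4, 7, 11}  B6 = {1, 6, 7, 10}  B7 = {1, 6, 9, 10}  B8 = {1, 2, 4, 5}
Tree: B1–B2, B1–B3, B3–B4, B3–B5, B4–B6, B6–B7, B3–B8
Each bag holds 4 vertices, so the decomposition has width 3, which upper-bounds the treewidth. Conversely, {2, 4, 7, 11} is a clique of size 4, and the vertices of any clique must share a bag in every tree decomposition; so some bag has ≥ 4 vertices and tw(G) ≥ 3. Hence tw(G) = 3 exactly.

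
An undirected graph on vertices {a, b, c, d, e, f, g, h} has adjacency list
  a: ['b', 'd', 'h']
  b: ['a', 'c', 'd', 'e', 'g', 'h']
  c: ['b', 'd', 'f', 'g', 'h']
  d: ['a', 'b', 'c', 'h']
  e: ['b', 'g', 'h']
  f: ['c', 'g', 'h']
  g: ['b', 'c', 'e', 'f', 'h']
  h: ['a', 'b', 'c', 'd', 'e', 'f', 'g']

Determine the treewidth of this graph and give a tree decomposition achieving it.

The largest bag has 4 vertices, giving width 3; this decomposition certifies tw(G) ≤ 3. Conversely, {c, f, g, h} is a clique of size 4, and the vertices of any clique must share a bag in every tree decomposition; so some bag has ≥ 4 vertices and tw(G) ≥ 3. Hence tw(G) = 3 exactly.

Treewidth 3.
Bags: B1 = {b, c, g, h}  B2 = {c, f, g, h}  B3 = {b, e, g, h}  B4 = {b, c, d, h}  B5 = {a, b, d, h}
Tree: B1–B2, B1–B3, B1–B4, B4–B5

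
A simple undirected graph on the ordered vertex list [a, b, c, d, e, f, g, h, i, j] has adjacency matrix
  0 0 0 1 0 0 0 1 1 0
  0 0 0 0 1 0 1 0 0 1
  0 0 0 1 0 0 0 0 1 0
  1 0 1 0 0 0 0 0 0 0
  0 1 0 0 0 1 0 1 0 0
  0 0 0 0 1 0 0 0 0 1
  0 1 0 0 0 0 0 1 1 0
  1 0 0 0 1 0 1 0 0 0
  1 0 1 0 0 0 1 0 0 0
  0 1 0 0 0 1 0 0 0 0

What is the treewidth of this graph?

A width-2 tree decomposition is:
Bags: B1 = {e, f, j}  B2 = {b, e, j}  B3 = {b, e, h}  B4 = {b, g, h}  B5 = {a, g, h}  B6 = {a, g, i}  B7 = {a, d, i}  B8 = {c, d, i}
Tree: B1–B2, B2–B3, B3–B4, B4–B5, B5–B6, B6–B7, B7–B8
Every bag has size at most 3, so the width is 3 − 1 = 2 and tw(G) ≤ 2. For the lower bound, G contains the cycle f–j–b–e–f, so G is not a forest; only forests have treewidth ≤ 1, hence tw(G) ≥ 2. Combining the bounds, tw(G) = 2.

2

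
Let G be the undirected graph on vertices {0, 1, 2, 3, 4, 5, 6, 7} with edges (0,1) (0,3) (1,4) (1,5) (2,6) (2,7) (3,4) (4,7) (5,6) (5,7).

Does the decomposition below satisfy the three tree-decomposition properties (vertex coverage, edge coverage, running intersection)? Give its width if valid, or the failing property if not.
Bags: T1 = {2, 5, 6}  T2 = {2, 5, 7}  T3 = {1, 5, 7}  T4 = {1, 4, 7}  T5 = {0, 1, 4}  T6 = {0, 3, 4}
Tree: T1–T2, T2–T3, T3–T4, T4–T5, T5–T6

Every vertex of G appears in some bag (union = {0, 1, 2, 3, 4, 5, 6, 7}); every edge is covered by a bag; and for each vertex v the set of bags containing v is connected in the bag tree. The decomposition is therefore valid. The largest bag has 3 vertices, so the width is 2.

Yes; width 2.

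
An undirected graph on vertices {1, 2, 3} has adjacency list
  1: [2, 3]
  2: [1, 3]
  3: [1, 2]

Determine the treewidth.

2

A width-2 tree decomposition is:
Bags: B1 = {1, 2, 3}
Tree: (single bag)
A single bag containing all 3 vertices is trivially a valid decomposition of width 2. Conversely, {1, 2, 3} is a clique of size 3, and the vertices of any clique must share a bag in every tree decomposition; so some bag has ≥ 3 vertices and tw(G) ≥ 2. The upper and lower bounds meet at 2, so that is the treewidth.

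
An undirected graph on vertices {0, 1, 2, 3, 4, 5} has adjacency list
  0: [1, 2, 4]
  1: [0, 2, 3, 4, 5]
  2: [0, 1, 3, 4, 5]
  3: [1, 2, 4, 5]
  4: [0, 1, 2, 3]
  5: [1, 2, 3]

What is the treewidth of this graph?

A width-3 tree decomposition is:
Bags: B1 = {1, 2, 3, 4}  B2 = {0, 1, 2, 4}  B3 = {1, 2, 3, 5}
Tree: B1–B2, B1–B3
Every bag has size at most 4, so the width is 4 − 1 = 3 and tw(G) ≤ 3. On the other hand G contains the 4-clique {0, 1, 2, 4}. A clique must lie in a single bag of any decomposition, so no decomposition can have width below 3. Therefore the treewidth is 3.

3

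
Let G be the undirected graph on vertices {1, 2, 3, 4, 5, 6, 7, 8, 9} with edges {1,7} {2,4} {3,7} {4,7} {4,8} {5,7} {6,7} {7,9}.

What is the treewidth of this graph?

A width-1 tree decomposition is:
Bags: B1 = {4, 8}  B2 = {4, 7}  B3 = {1, 7}  B4 = {2, 4}  B5 = {7, 9}  B6 = {6, 7}  B7 = {5, 7}  B8 = {3, 7}
Tree: B1–B2, B2–B3, B2–B4, B2–B5, B5–B6, B2–B7, B3–B8
The largest bag has 2 vertices, giving width 1; this decomposition certifies tw(G) ≤ 1. G has an edge, so its treewidth is at least 1. The upper and lower bounds meet at 1, so that is the treewidth.

1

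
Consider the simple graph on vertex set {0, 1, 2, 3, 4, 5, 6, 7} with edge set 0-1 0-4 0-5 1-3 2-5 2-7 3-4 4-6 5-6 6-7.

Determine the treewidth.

A width-2 tree decomposition is:
Bags: B1 = {2, 5, 7}  B2 = {5, 6, 7}  B3 = {0, 5, 6}  B4 = {0, 4, 6}  B5 = {0, 1, 4}  B6 = {1, 3, 4}
Tree: B1–B2, B2–B3, B3–B4, B4–B5, B5–B6
The largest bag has 3 vertices, giving width 2; this decomposition certifies tw(G) ≤ 2. Since 2–7–6–5–2 is a cycle in G, G is not acyclic. Forests are exactly the graphs of treewidth ≤ 1, so tw(G) ≥ 2. Therefore the treewidth is 2.

2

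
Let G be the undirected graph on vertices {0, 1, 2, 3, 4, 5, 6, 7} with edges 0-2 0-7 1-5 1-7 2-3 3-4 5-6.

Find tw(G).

1

A width-1 tree decomposition is:
Bags: B1 = {5, 6}  B2 = {1, 5}  B3 = {1, 7}  B4 = {0, 7}  B5 = {0, 2}  B6 = {2, 3}  B7 = {3, 4}
Tree: B1–B2, B2–B3, B3–B4, B4–B5, B5–B6, B6–B7
The largest bag has 2 vertices, giving width 1; this decomposition certifies tw(G) ≤ 1. Since G has at least one edge (e.g. 6–5), it is not an edgeless graph, so tw(G) ≥ 1. Therefore the treewidth is 1.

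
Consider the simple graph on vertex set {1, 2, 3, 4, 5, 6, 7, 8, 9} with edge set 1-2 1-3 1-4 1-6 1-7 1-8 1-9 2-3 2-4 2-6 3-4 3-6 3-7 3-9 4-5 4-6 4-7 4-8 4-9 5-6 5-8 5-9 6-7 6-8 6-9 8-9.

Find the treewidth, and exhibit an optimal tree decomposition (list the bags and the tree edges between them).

The largest bag has 5 vertices, giving width 4; this decomposition certifies tw(G) ≤ 4. On the other hand G contains the 5-clique {1, 4, 6, 8, 9}. A clique must lie in a single bag of any decomposition, so no decomposition can have width below 4. The upper and lower bounds meet at 4, so that is the treewidth.

Treewidth 4.
Bags: B1 = {1, 3, 4, 6, 9}  B2 = {1, 4, 6, 8, 9}  B3 = {4, 5, 6, 8, 9}  B4 = {1, 3, 4, 6, 7}  B5 = {1, 2, 3, 4, 6}
Tree: B1–B2, B2–B3, B1–B4, B4–B5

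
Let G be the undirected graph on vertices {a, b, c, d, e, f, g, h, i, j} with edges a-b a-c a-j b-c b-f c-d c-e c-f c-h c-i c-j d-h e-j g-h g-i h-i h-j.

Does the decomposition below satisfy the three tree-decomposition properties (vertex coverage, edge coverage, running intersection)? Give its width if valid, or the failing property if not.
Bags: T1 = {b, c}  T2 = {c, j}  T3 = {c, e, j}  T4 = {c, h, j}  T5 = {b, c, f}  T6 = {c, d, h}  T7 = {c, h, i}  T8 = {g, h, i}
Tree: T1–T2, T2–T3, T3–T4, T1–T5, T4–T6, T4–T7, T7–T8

No — vertex a appears in no bag.

A tree decomposition must satisfy three properties: every vertex lies in some bag; for every edge, both endpoints lie together in some bag; and for every vertex, the bags containing it form a connected subtree. Here vertex a appears in no bag, so the decomposition is invalid.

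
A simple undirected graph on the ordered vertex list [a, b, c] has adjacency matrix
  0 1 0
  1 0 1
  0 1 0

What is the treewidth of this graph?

1

A width-1 tree decomposition is:
Bags: B1 = {a, b}  B2 = {b, c}
Tree: B1–B2
Each bag holds 2 vertices, so the decomposition has width 1, which upper-bounds the treewidth. Any graph with an edge has treewidth ≥ 1, and G has the edge a–b. The upper and lower bounds meet at 1, so that is the treewidth.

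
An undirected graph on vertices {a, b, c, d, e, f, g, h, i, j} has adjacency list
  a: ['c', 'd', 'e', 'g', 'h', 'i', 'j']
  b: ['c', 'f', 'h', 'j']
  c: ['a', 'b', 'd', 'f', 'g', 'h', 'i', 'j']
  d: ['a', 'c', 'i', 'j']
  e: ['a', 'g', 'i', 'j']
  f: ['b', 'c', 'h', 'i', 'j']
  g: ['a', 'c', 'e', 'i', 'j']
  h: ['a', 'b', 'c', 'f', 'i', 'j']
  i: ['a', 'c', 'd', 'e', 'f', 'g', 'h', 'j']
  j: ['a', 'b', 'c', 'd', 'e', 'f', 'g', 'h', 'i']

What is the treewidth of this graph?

4

A width-4 tree decomposition is:
Bags: B1 = {a, c, g, i, j}  B2 = {a, e, g, i, j}  B3 = {a, c, h, i, j}  B4 = {a, c, d, i, j}  B5 = {c, f, h, i, j}  B6 = {b, c, f, h, j}
Tree: B1–B2, B1–B3, B3–B4, B3–B5, B5–B6
Each bag holds 5 vertices, so the decomposition has width 4, which upper-bounds the treewidth. For the lower bound, the 5 vertices {b, c, f, h, j} are pairwise adjacent, and any tree decomposition puts a clique entirely inside one bag — forcing width ≥ 4. Therefore the treewidth is 4.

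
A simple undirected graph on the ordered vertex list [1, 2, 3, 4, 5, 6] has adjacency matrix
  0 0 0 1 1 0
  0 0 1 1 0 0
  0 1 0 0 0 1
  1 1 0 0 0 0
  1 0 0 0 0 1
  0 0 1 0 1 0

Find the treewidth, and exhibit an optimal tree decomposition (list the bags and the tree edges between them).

Every bag has size at most 3, so the width is 3 − 1 = 2 and tw(G) ≤ 2. Since 4–1–5–6–3–2–4 is a cycle in G, G is not acyclic. Forests are exactly the graphs of treewidth ≤ 1, so tw(G) ≥ 2. Hence tw(G) = 2 exactly.

Treewidth 2.
One such decomposition:
Bags: B1 = {1, 4, 5}  B2 = {4, 5, 6}  B3 = {3, 4, 6}  B4 = {2, 3, 4}
Tree: B1–B2, B2–B3, B3–B4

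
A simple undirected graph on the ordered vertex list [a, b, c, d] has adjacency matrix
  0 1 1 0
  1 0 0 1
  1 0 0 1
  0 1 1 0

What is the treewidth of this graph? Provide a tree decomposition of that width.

The largest bag has 3 vertices, giving width 2; this decomposition certifies tw(G) ≤ 2. The edges a–c–d–b–a form a cycle, so G is not a tree and its treewidth is at least 2. Combining the bounds, tw(G) = 2.

Treewidth 2.
One optimal decomposition is:
Bags: B1 = {a, c, d}  B2 = {a, b, d}
Tree: B1–B2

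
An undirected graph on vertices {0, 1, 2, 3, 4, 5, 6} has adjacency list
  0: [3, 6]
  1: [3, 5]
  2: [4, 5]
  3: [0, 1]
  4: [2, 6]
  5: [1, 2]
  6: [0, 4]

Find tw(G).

A width-2 tree decomposition is:
Bags: B1 = {0, 3, 6}  B2 = {1, 3, 6}  B3 = {1, 5, 6}  B4 = {2, 5, 6}  B5 = {2, 4, 6}
Tree: B1–B2, B2–B3, B3–B4, B4–B5
Every bag has size at most 3, so the width is 3 − 1 = 2 and tw(G) ≤ 2. The edges 6–0–3–1–5–2–4–6 form a cycle, so G is not a tree and its treewidth is at least 2. Therefore the treewidth is 2.

2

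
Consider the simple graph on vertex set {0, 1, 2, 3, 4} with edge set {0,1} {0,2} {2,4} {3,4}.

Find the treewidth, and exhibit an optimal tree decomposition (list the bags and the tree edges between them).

Treewidth 1.
Bags: B1 = {0, 1}  B2 = {0, 2}  B3 = {2, 4}  B4 = {3, 4}
Tree: B1–B2, B2–B3, B3–B4

Every bag has size at most 2, so the width is 2 − 1 = 1 and tw(G) ≤ 1. Any graph with an edge has treewidth ≥ 1, and G has the edge 1–0. The upper and lower bounds meet at 1, so that is the treewidth.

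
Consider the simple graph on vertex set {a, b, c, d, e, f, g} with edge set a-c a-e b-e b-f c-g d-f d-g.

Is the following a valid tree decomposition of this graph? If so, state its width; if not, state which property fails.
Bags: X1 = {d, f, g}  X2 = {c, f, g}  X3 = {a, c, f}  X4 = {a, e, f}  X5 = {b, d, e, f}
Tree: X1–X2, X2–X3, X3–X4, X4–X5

No — bags containing vertex d are not connected in the tree.

A tree decomposition must satisfy three properties: every vertex lies in some bag; for every edge, both endpoints lie together in some bag; and for every vertex, the bags containing it form a connected subtree. Here bags containing vertex d are not connected in the tree, so the decomposition is invalid.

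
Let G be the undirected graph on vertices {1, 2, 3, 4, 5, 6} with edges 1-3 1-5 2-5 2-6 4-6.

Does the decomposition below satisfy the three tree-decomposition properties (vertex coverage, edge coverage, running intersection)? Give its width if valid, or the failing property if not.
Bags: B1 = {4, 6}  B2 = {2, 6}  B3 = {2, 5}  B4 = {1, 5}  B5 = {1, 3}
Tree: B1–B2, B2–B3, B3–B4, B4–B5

Vertex coverage: the bags together contain {1, 2, 3, 4, 5, 6}, the full vertex set. Edge coverage: each edge of G has both endpoints in at least one bag. Running intersection: for every vertex, the bags containing it form a connected subtree. All three properties hold, so this is a valid tree decomposition of width max|bag| − 1 = 1, and hence tw(G) ≤ 1.

Yes; width 1.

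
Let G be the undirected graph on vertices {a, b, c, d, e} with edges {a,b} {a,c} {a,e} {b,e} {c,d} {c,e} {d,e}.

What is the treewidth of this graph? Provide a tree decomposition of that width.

Treewidth 2.
One such decomposition:
Bags: B1 = {a, c, e}  B2 = {c, d, e}  B3 = {a, b, e}
Tree: B1–B2, B1–B3

Every bag has size at most 3, so the width is 3 − 1 = 2 and tw(G) ≤ 2. For the lower bound, the 3 vertices {c, d, e} are pairwise adjacent, and any tree decomposition puts a clique entirely inside one bag — forcing width ≥ 2. The upper and lower bounds meet at 2, so that is the treewidth.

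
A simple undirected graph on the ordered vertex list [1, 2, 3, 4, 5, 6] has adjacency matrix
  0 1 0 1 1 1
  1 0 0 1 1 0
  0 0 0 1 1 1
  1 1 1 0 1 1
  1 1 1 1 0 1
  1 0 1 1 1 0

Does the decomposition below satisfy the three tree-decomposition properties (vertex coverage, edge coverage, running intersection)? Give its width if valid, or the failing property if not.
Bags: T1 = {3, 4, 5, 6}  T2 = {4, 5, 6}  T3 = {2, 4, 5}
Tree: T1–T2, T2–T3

A tree decomposition must satisfy three properties: every vertex lies in some bag; for every edge, both endpoints lie together in some bag; and for every vertex, the bags containing it form a connected subtree. Here vertex 1 appears in no bag, so the decomposition is invalid.

No — vertex 1 appears in no bag.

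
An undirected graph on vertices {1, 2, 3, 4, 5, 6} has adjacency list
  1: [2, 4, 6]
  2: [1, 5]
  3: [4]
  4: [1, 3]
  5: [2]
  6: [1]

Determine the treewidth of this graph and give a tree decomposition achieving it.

Treewidth 1.
Bags: B1 = {1, 4}  B2 = {1, 2}  B3 = {2, 5}  B4 = {3, 4}  B5 = {1, 6}
Tree: B1–B2, B2–B3, B1–B4, B2–B5

Every bag has size at most 2, so the width is 2 − 1 = 1 and tw(G) ≤ 1. Any graph with an edge has treewidth ≥ 1, and G has the edge 4–1. Therefore the treewidth is 1.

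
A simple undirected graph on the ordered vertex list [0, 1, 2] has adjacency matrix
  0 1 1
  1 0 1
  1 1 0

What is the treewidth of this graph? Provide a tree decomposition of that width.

A single bag containing all 3 vertices is trivially a valid decomposition of width 2. For the lower bound, the 3 vertices {0, 1, 2} are pairwise adjacent, and any tree decomposition puts a clique entirely inside one bag — forcing width ≥ 2. Combining the bounds, tw(G) = 2.

Treewidth 2.
Bags: B1 = {0, 1, 2}
Tree: (single bag)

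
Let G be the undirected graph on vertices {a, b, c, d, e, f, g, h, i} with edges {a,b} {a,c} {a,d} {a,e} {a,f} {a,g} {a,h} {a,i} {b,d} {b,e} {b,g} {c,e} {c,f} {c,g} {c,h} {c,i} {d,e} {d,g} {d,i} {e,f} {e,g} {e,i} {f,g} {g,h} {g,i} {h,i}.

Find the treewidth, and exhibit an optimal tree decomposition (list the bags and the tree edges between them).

Treewidth 4.
One such decomposition:
Bags: B1 = {a, c, e, g, i}  B2 = {a, c, e, f, g}  B3 = {a, c, g, h, i}  B4 = {a, d, e, g, i}  B5 = {a, b, d, e, g}
Tree: B1–B2, B1–B3, B1–B4, B4–B5

Each bag holds 5 vertices, so the decomposition has width 4, which upper-bounds the treewidth. For the lower bound, the 5 vertices {a, b, d, e, g} are pairwise adjacent, and any tree decomposition puts a clique entirely inside one bag — forcing width ≥ 4. Combining the bounds, tw(G) = 4.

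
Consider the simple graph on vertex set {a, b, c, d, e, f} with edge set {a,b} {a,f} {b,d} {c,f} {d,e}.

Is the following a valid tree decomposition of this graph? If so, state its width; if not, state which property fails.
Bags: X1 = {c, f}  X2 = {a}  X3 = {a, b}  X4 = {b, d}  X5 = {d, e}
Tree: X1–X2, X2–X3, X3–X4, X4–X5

No — edge (f,a) lies in no bag.

A tree decomposition must satisfy three properties: every vertex lies in some bag; for every edge, both endpoints lie together in some bag; and for every vertex, the bags containing it form a connected subtree. Here edge (f,a) lies in no bag, so the decomposition is invalid.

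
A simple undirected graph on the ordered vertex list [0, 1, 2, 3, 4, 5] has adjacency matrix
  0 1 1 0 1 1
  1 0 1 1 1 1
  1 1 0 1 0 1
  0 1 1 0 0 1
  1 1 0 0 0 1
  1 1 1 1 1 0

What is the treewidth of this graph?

3

A width-3 tree decomposition is:
Bags: B1 = {0, 1, 2, 5}  B2 = {1, 2, 3, 5}  B3 = {0, 1, 4, 5}
Tree: B1–B2, B1–B3
Each bag holds 4 vertices, so the decomposition has width 3, which upper-bounds the treewidth. For the lower bound, the 4 vertices {0, 1, 2, 5} are pairwise adjacent, and any tree decomposition puts a clique entirely inside one bag — forcing width ≥ 3. Combining the bounds, tw(G) = 3.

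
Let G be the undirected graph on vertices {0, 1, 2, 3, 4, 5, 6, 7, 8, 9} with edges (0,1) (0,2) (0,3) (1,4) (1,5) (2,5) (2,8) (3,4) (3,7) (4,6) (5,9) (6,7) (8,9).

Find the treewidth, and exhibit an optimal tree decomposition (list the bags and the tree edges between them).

Treewidth 2.
One such decomposition:
Bags: B1 = {3, 6, 7}  B2 = {3, 4, 6}  B3 = {0, 3, 4}  B4 = {0, 1, 4}  B5 = {0, 1, 2}  B6 = {1, 2, 5}  B7 = {2, 5, 8}  B8 = {5, 8, 9}
Tree: B1–B2, B2–B3, B3–B4, B4–B5, B5–B6, B6–B7, B7–B8

The largest bag has 3 vertices, giving width 2; this decomposition certifies tw(G) ≤ 2. Since 7–6–4–3–7 is a cycle in G, G is not acyclic. Forests are exactly the graphs of treewidth ≤ 1, so tw(G) ≥ 2. Therefore the treewidth is 2.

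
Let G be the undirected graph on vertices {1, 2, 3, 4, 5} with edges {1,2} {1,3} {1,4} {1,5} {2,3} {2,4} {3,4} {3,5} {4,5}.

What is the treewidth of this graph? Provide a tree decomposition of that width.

Each bag holds 4 vertices, so the decomposition has width 3, which upper-bounds the treewidth. For the lower bound, the 4 vertices {1, 2, 3, 4} are pairwise adjacent, and any tree decomposition puts a clique entirely inside one bag — forcing width ≥ 3. Hence tw(G) = 3 exactly.

Treewidth 3.
One such decomposition:
Bags: B1 = {1, 3, 4, 5}  B2 = {1, 2, 3, 4}
Tree: B1–B2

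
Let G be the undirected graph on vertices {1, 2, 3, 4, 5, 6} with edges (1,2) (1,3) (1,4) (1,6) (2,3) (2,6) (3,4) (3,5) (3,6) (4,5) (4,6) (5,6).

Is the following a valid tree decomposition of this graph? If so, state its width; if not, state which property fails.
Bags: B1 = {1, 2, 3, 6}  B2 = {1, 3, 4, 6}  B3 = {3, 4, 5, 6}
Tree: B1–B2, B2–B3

Yes; width 3.

Checking the three conditions: (i) the bags cover all of {1, 2, 3, 4, 5, 6}; (ii) for each edge, some bag contains both endpoints; (iii) the bags containing any fixed vertex form a subtree. All hold, so the decomposition is valid with width 4 − 1 = 3.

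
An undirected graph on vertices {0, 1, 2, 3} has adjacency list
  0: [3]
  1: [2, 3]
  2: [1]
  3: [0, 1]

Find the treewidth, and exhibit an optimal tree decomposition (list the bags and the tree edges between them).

Treewidth 1.
One optimal decomposition is:
Bags: B1 = {1, 2}  B2 = {1, 3}  B3 = {0, 3}
Tree: B1–B2, B2–B3

Every bag has size at most 2, so the width is 2 − 1 = 1 and tw(G) ≤ 1. Any graph with an edge has treewidth ≥ 1, and G has the edge 2–1. The upper and lower bounds meet at 1, so that is the treewidth.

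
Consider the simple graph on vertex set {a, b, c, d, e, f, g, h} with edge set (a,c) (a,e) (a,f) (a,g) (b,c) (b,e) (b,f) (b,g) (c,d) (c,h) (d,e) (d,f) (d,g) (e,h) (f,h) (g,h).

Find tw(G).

4

A width-4 tree decomposition is:
Bags: B1 = {a, b, d, g, h}  B2 = {a, b, d, f, h}  B3 = {a, b, d, e, h}  B4 = {a, b, c, d, h}
Tree: B1–B2, B2–B3, B3–B4
The largest bag has 5 vertices, giving width 4; this decomposition certifies tw(G) ≤ 4. For the lower bound: the 5 vertex sets {d,g}, {f,h}, {a,e}, {b}, {c} are disjoint, each induces a connected subgraph, and every pair is joined by at least one edge of G. Contracting each set to a single vertex therefore yields K_{5} as a minor, and since treewidth is minor-monotone, tw(G) ≥ tw(K_{5}) = 4. Combining the bounds, tw(G) = 4.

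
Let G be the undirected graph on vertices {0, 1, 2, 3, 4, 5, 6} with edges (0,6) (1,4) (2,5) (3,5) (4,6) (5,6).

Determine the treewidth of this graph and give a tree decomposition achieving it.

The largest bag has 2 vertices, giving width 1; this decomposition certifies tw(G) ≤ 1. Any graph with an edge has treewidth ≥ 1, and G has the edge 0–6. Hence tw(G) = 1 exactly.

Treewidth 1.
One such decomposition:
Bags: B1 = {0, 6}  B2 = {5, 6}  B3 = {4, 6}  B4 = {2, 5}  B5 = {1, 4}  B6 = {3, 5}
Tree: B1–B2, B2–B3, B2–B4, B3–B5, B2–B6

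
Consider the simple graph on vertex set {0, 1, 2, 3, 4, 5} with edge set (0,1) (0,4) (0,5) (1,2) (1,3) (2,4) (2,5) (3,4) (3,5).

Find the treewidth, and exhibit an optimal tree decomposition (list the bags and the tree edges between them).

Each bag holds 4 vertices, so the decomposition has width 3, which upper-bounds the treewidth. For the lower bound: the 4 vertex sets {2,5}, {0,1}, {3}, {4} are disjoint, each induces a connected subgraph, and every pair is joined by at least one edge of G. Contracting each set to a single vertex therefore yields K_{4} as a minor, and since treewidth is minor-monotone, tw(G) ≥ tw(K_{4}) = 3. Hence tw(G) = 3 exactly.

Treewidth 3.
Bags: B1 = {0, 2, 3, 5}  B2 = {0, 1, 2, 3}  B3 = {0, 2, 3, 4}
Tree: B1–B2, B2–B3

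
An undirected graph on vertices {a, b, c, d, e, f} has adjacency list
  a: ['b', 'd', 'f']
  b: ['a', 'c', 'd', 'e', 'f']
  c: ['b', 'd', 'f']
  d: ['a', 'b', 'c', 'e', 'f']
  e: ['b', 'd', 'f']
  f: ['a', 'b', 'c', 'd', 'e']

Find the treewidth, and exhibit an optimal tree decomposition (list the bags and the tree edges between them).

Every bag has size at most 4, so the width is 4 − 1 = 3 and tw(G) ≤ 3. On the other hand G contains the 4-clique {b, d, e, f}. A clique must lie in a single bag of any decomposition, so no decomposition can have width below 3. Combining the bounds, tw(G) = 3.

Treewidth 3.
One optimal decomposition is:
Bags: B1 = {b, d, e, f}  B2 = {a, b, d, f}  B3 = {b, c, d, f}
Tree: B1–B2, B2–B3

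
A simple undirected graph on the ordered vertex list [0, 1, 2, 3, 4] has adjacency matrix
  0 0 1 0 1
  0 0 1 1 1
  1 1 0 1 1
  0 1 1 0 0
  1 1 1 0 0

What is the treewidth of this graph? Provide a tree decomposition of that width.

Treewidth 2.
Bags: B1 = {1, 2, 4}  B2 = {0, 2, 4}  B3 = {1, 2, 3}
Tree: B1–B2, B1–B3

Each bag holds 3 vertices, so the decomposition has width 2, which upper-bounds the treewidth. For the lower bound, the 3 vertices {0, 2, 4} are pairwise adjacent, and any tree decomposition puts a clique entirely inside one bag — forcing width ≥ 2. Hence tw(G) = 2 exactly.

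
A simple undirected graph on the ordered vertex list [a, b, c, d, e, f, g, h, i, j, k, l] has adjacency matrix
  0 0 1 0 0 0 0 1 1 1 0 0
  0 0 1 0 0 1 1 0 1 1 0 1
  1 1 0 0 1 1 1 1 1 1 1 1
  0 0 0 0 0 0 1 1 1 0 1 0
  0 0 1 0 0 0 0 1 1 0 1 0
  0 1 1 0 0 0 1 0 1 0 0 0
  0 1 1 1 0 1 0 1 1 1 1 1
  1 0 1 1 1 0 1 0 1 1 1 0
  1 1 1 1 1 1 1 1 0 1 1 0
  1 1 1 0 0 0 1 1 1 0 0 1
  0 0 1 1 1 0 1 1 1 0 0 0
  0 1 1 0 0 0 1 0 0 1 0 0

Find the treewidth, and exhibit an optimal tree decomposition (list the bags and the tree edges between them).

Treewidth 4.
One such decomposition:
Bags: B1 = {c, g, h, i, j}  B2 = {c, g, h, i, k}  B3 = {b, c, g, i, j}  B4 = {d, g, h, i, k}  B5 = {b, c, g, j, l}  B6 = {a, c, h, i, j}  B7 = {c, e, h, i, k}  B8 = {b, c, f, g, i}
Tree: B1–B2, B1–B3, B2–B4, B3–B5, B1–B6, B2–B7, B3–B8

Each bag holds 5 vertices, so the decomposition has width 4, which upper-bounds the treewidth. On the other hand G contains the 5-clique {b, c, g, j, l}. A clique must lie in a single bag of any decomposition, so no decomposition can have width below 4. The upper and lower bounds meet at 4, so that is the treewidth.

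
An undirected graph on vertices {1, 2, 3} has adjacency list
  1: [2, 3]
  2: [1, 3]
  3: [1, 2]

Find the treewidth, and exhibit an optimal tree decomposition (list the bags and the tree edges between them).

Treewidth 2.
One such decomposition:
Bags: B1 = {1, 2, 3}
Tree: (single bag)

A single bag containing all 3 vertices is trivially a valid decomposition of width 2. Conversely, {1, 2, 3} is a clique of size 3, and the vertices of any clique must share a bag in every tree decomposition; so some bag has ≥ 3 vertices and tw(G) ≥ 2. Combining the bounds, tw(G) = 2.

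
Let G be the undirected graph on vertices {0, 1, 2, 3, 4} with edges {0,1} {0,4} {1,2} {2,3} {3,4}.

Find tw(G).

A width-2 tree decomposition is:
Bags: B1 = {1, 2, 3}  B2 = {1, 3, 4}  B3 = {0, 1, 4}
Tree: B1–B2, B2–B3
Every bag has size at most 3, so the width is 3 − 1 = 2 and tw(G) ≤ 2. Since 1–2–3–4–0–1 is a cycle in G, G is not acyclic. Forests are exactly the graphs of treewidth ≤ 1, so tw(G) ≥ 2. Therefore the treewidth is 2.

2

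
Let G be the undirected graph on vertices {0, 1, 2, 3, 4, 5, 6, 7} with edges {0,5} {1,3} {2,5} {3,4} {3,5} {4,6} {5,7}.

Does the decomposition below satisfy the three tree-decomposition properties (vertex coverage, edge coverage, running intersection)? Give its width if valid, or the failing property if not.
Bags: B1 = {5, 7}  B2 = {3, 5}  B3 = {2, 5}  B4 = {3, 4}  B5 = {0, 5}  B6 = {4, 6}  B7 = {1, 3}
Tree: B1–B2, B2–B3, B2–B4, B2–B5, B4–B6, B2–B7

Checking the three conditions: (i) the bags cover all of {0, 1, 2, 3, 4, 5, 6, 7}; (ii) for each edge, some bag contains both endpoints; (iii) the bags containing any fixed vertex form a subtree. All hold, so the decomposition is valid with width 2 − 1 = 1.

Yes; width 1.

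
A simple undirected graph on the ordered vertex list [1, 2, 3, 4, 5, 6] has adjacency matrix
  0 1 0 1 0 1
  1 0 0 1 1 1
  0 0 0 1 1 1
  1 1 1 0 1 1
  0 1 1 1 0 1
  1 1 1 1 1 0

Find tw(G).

3

A width-3 tree decomposition is:
Bags: B1 = {3, 4, 5, 6}  B2 = {2, 4, 5, 6}  B3 = {1, 2, 4, 6}
Tree: B1–B2, B2–B3
The largest bag has 4 vertices, giving width 3; this decomposition certifies tw(G) ≤ 3. On the other hand G contains the 4-clique {1, 2, 4, 6}. A clique must lie in a single bag of any decomposition, so no decomposition can have width below 3. Hence tw(G) = 3 exactly.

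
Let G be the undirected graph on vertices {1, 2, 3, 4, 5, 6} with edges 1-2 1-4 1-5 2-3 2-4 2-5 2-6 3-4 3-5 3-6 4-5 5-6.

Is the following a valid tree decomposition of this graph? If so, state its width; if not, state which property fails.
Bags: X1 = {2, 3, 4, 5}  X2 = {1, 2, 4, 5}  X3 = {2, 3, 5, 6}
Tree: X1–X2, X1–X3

Yes; width 3.

Checking the three conditions: (i) the bags cover all of {1, 2, 3, 4, 5, 6}; (ii) for each edge, some bag contains both endpoints; (iii) the bags containing any fixed vertex form a subtree. All hold, so the decomposition is valid with width 4 − 1 = 3.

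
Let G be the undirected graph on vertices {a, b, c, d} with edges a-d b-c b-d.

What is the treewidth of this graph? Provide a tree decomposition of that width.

Every bag has size at most 2, so the width is 2 − 1 = 1 and tw(G) ≤ 1. G has an edge, so its treewidth is at least 1. Hence tw(G) = 1 exactly.

Treewidth 1.
One such decomposition:
Bags: B1 = {b, d}  B2 = {b, c}  B3 = {a, d}
Tree: B1–B2, B1–B3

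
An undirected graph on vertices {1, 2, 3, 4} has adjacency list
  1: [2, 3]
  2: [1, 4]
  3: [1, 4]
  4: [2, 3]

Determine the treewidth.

A width-2 tree decomposition is:
Bags: B1 = {1, 2, 3}  B2 = {2, 3, 4}
Tree: B1–B2
The largest bag has 3 vertices, giving width 2; this decomposition certifies tw(G) ≤ 2. For the lower bound, G contains the cycle 3–1–2–4–3, so G is not a forest; only forests have treewidth ≤ 1, hence tw(G) ≥ 2. The upper and lower bounds meet at 2, so that is the treewidth.

2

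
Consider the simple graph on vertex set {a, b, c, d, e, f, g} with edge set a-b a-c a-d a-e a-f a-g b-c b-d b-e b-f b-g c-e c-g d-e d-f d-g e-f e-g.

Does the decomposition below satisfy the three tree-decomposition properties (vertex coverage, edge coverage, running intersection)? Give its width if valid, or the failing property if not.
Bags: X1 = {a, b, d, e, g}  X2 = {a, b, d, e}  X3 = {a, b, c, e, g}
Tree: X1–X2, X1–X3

A tree decomposition must satisfy three properties: every vertex lies in some bag; for every edge, both endpoints lie together in some bag; and for every vertex, the bags containing it form a connected subtree. Here vertex f appears in no bag, so the decomposition is invalid.

No — vertex f appears in no bag.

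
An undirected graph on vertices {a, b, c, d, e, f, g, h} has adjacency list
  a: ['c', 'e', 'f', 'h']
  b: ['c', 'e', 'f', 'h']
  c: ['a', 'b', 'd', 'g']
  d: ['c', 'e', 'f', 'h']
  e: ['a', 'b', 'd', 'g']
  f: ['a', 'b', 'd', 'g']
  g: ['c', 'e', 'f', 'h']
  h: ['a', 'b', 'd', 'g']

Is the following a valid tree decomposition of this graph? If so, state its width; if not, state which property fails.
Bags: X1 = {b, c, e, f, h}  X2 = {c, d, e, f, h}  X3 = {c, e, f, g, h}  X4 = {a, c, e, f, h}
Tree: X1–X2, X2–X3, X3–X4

Yes; width 4.

Checking the three conditions: (i) the bags cover all of {a, b, c, d, e, f, g, h}; (ii) for each edge, some bag contains both endpoints; (iii) the bags containing any fixed vertex form a subtree. All hold, so the decomposition is valid with width 5 − 1 = 4.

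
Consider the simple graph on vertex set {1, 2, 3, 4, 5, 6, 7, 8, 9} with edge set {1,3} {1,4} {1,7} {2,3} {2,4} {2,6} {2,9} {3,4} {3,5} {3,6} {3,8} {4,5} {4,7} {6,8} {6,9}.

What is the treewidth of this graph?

2

A width-2 tree decomposition is:
Bags: B1 = {1, 4, 7}  B2 = {1, 3, 4}  B3 = {2, 3, 4}  B4 = {2, 3, 6}  B5 = {3, 4, 5}  B6 = {2, 6, 9}  B7 = {3, 6, 8}
Tree: B1–B2, B2–B3, B3–B4, B2–B5, B4–B6, B4–B7
The largest bag has 3 vertices, giving width 2; this decomposition certifies tw(G) ≤ 2. For the lower bound, the 3 vertices {2, 6, 9} are pairwise adjacent, and any tree decomposition puts a clique entirely inside one bag — forcing width ≥ 2. The upper and lower bounds meet at 2, so that is the treewidth.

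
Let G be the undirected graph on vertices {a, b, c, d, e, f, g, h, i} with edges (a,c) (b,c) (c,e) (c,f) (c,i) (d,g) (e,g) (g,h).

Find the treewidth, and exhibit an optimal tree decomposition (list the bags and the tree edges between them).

Treewidth 1.
One optimal decomposition is:
Bags: B1 = {c, e}  B2 = {a, c}  B3 = {b, c}  B4 = {c, f}  B5 = {c, i}  B6 = {e, g}  B7 = {d, g}  B8 = {g, h}
Tree: B1–B2, B2–B3, B1–B4, B4–B5, B1–B6, B6–B7, B6–B8

The largest bag has 2 vertices, giving width 1; this decomposition certifies tw(G) ≤ 1. Since G has at least one edge (e.g. c–e), it is not an edgeless graph, so tw(G) ≥ 1. Combining the bounds, tw(G) = 1.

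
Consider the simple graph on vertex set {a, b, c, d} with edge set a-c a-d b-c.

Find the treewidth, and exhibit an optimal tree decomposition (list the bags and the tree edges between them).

Treewidth 1.
One such decomposition:
Bags: B1 = {a, d}  B2 = {a, c}  B3 = {b, c}
Tree: B1–B2, B2–B3

Each bag holds 2 vertices, so the decomposition has width 1, which upper-bounds the treewidth. Since G has at least one edge (e.g. d–a), it is not an edgeless graph, so tw(G) ≥ 1. Hence tw(G) = 1 exactly.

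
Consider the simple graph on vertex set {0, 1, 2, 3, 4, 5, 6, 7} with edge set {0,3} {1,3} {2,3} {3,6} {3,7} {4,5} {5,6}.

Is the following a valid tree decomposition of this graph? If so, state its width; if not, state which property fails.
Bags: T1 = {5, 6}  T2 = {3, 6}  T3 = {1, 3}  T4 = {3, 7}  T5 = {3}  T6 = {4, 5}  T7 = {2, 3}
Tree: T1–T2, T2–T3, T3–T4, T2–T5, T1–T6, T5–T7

No — vertex 0 appears in no bag.

A tree decomposition must satisfy three properties: every vertex lies in some bag; for every edge, both endpoints lie together in some bag; and for every vertex, the bags containing it form a connected subtree. Here vertex 0 appears in no bag, so the decomposition is invalid.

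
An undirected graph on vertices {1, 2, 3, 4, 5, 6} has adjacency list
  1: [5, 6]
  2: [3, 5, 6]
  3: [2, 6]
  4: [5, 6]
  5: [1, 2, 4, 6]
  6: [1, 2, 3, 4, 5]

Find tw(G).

A width-2 tree decomposition is:
Bags: B1 = {4, 5, 6}  B2 = {1, 5, 6}  B3 = {2, 5, 6}  B4 = {2, 3, 6}
Tree: B1–B2, B2–B3, B3–B4
Every bag has size at most 3, so the width is 3 − 1 = 2 and tw(G) ≤ 2. Conversely, {2, 3, 6} is a clique of size 3, and the vertices of any clique must share a bag in every tree decomposition; so some bag has ≥ 3 vertices and tw(G) ≥ 2. Combining the bounds, tw(G) = 2.

2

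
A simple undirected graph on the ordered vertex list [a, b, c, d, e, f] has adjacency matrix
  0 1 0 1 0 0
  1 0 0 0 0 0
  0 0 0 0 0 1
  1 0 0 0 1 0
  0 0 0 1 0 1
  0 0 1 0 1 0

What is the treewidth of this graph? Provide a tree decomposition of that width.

Treewidth 1.
One optimal decomposition is:
Bags: B1 = {c, f}  B2 = {e, f}  B3 = {d, e}  B4 = {a, d}  B5 = {a, b}
Tree: B1–B2, B2–B3, B3–B4, B4–B5

Every bag has size at most 2, so the width is 2 − 1 = 1 and tw(G) ≤ 1. Any graph with an edge has treewidth ≥ 1, and G has the edge c–f. Hence tw(G) = 1 exactly.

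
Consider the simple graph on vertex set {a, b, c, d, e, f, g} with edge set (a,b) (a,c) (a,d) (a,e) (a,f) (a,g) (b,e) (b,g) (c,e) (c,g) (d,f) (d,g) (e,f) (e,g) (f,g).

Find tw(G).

3

A width-3 tree decomposition is:
Bags: B1 = {a, e, f, g}  B2 = {a, d, f, g}  B3 = {a, c, e, g}  B4 = {a, b, e, g}
Tree: B1–B2, B1–B3, B1–B4
The largest bag has 4 vertices, giving width 3; this decomposition certifies tw(G) ≤ 3. For the lower bound, the 4 vertices {a, d, f, g} are pairwise adjacent, and any tree decomposition puts a clique entirely inside one bag — forcing width ≥ 3. Combining the bounds, tw(G) = 3.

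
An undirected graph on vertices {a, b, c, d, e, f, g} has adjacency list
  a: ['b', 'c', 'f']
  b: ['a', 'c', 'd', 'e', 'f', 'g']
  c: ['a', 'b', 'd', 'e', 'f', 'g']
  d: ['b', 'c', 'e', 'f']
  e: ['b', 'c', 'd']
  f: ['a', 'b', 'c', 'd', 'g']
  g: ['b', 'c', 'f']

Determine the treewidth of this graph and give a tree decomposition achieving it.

Each bag holds 4 vertices, so the decomposition has width 3, which upper-bounds the treewidth. Conversely, {b, c, d, e} is a clique of size 4, and the vertices of any clique must share a bag in every tree decomposition; so some bag has ≥ 4 vertices and tw(G) ≥ 3. The upper and lower bounds meet at 3, so that is the treewidth.

Treewidth 3.
One such decomposition:
Bags: B1 = {a, b, c, f}  B2 = {b, c, f, g}  B3 = {b, c, d, f}  B4 = {b, c, d, e}
Tree: B1–B2, B1–B3, B3–B4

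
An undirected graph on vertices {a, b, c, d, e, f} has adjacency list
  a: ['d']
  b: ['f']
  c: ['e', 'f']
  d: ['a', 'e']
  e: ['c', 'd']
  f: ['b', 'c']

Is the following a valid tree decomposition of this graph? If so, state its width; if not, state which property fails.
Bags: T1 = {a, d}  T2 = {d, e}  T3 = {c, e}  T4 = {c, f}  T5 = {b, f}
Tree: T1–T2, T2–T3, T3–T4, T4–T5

Yes; width 1.

Every vertex of G appears in some bag (union = {a, b, c, d, e, f}); every edge is covered by a bag; and for each vertex v the set of bags containing v is connected in the bag tree. The decomposition is therefore valid. The largest bag has 2 vertices, so the width is 1.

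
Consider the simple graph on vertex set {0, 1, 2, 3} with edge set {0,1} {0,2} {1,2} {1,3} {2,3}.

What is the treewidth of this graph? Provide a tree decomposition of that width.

Treewidth 2.
One optimal decomposition is:
Bags: B1 = {0, 1, 2}  B2 = {1, 2, 3}
Tree: B1–B2

Each bag holds 3 vertices, so the decomposition has width 2, which upper-bounds the treewidth. On the other hand G contains the 3-clique {0, 1, 2}. A clique must lie in a single bag of any decomposition, so no decomposition can have width below 2. Therefore the treewidth is 2.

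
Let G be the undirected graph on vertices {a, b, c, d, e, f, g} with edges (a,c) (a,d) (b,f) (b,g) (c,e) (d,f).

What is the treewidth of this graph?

A width-1 tree decomposition is:
Bags: B1 = {b, g}  B2 = {b, f}  B3 = {d, f}  B4 = {a, d}  B5 = {a, c}  B6 = {c, e}
Tree: B1–B2, B2–B3, B3–B4, B4–B5, B5–B6
The largest bag has 2 vertices, giving width 1; this decomposition certifies tw(G) ≤ 1. Since G has at least one edge (e.g. g–b), it is not an edgeless graph, so tw(G) ≥ 1. Hence tw(G) = 1 exactly.

1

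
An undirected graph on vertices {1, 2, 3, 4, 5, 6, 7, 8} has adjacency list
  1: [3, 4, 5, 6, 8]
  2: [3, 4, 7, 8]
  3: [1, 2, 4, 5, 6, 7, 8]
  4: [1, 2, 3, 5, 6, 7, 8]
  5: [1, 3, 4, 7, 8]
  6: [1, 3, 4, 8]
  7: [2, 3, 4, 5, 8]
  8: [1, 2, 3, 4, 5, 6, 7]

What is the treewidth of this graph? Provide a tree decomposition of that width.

Treewidth 4.
Bags: B1 = {3, 4, 5, 7, 8}  B2 = {2, 3, 4, 7, 8}  B3 = {1, 3, 4, 5, 8}  B4 = {1, 3, 4, 6, 8}
Tree: B1–B2, B1–B3, B3–B4

Every bag has size at most 5, so the width is 5 − 1 = 4 and tw(G) ≤ 4. For the lower bound, the 5 vertices {1, 3, 4, 5, 8} are pairwise adjacent, and any tree decomposition puts a clique entirely inside one bag — forcing width ≥ 4. Combining the bounds, tw(G) = 4.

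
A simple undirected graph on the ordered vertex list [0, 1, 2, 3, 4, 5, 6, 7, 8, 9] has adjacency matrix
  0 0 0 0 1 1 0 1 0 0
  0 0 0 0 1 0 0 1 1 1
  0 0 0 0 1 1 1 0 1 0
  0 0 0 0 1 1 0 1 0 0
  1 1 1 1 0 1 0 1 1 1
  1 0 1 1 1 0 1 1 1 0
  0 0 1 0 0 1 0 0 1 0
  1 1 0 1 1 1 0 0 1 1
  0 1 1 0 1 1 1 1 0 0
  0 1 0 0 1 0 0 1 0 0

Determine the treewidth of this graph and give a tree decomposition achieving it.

Treewidth 3.
One optimal decomposition is:
Bags: B1 = {4, 5, 7, 8}  B2 = {1, 4, 7, 8}  B3 = {2, 4, 5, 8}  B4 = {3, 4, 5, 7}  B5 = {0, 4, 5, 7}  B6 = {1, 4, 7, 9}  B7 = {2, 5, 6, 8}
Tree: B1–B2, B1–B3, B1–B4, B4–B5, B2–B6, B3–B7

Each bag holds 4 vertices, so the decomposition has width 3, which upper-bounds the treewidth. For the lower bound, the 4 vertices {2, 4, 5, 8} are pairwise adjacent, and any tree decomposition puts a clique entirely inside one bag — forcing width ≥ 3. Hence tw(G) = 3 exactly.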